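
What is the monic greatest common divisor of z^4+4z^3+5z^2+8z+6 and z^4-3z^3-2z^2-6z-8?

By polynomial division,
  z^4+4z^3+5z^2+8z+6 = (z^4-3z^3-2z^2-6z-8) + (7z^3+7z^2+14z+14)
  z^4-3z^3-2z^2-6z-8 = ((1/7)z-4/7)(7z^3+7z^2+14z+14) + (0)
Last nonzero remainder: 7z^3+7z^2+14z+14. Dividing through by 7 gives the monic gcd z^3+z^2+2z+2.

z^3+z^2+2z+2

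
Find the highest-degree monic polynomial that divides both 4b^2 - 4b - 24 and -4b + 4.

1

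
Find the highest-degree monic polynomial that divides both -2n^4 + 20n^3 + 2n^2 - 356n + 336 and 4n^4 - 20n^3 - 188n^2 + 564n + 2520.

n^2 - 13n + 42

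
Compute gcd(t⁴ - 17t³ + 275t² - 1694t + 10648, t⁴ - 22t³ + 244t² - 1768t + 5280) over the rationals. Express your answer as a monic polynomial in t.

Repeated division with remainder:
  t⁴ - 17t³ + 275t² - 1694t + 10648 = (t⁴ - 22t³ + 244t² - 1768t + 5280) + (5t³ + 31t² + 74t + 5368)
  t⁴ - 22t³ + 244t² - 1768t + 5280 = ((1/5)t - 141/25)(5t³ + 31t² + 74t + 5368) + ((10101/25)t² - (60606/25)t + 888888/25)
  5t³ + 31t² + 74t + 5368 = ((125/10101)t + 1525/10101)((10101/25)t² - (60606/25)t + 888888/25) + (0)
Last nonzero remainder: (10101/25)t² - (60606/25)t + 888888/25. Dividing through by 10101/25 gives the monic gcd t² - 6t + 88.

t² - 6t + 88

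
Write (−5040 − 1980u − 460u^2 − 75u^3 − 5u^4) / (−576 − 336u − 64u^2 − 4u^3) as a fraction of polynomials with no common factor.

Euclidean algorithm in ℚ[u]:
  −5u^4 − 75u^3 − 460u^2 − 1980u − 5040 = ((5/4)u − 5/4)(−4u^3 − 64u^2 − 336u − 576) + (−120u^2 − 1680u − 5760)
  −4u^3 − 64u^2 − 336u − 576 = ((1/30)u + 1/15)(−120u^2 − 1680u − 5760) + (−32u − 192)
  −120u^2 − 1680u − 5760 = ((15/4)u + 30)(−32u − 192) + (0)
Last nonzero remainder: −32u − 192. Dividing through by −32 gives the monic gcd u + 6.
Cancel u + 6 from numerator and denominator to get the reduced form.

(840 + 190u + 45u^2 + 5u^3)/(96 + 40u + 4u^2)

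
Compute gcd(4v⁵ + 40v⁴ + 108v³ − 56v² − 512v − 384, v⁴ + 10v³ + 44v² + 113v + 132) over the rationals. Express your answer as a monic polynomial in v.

v² + 7v + 12

By polynomial division,
  4v⁵ + 40v⁴ + 108v³ − 56v² − 512v − 384 = (4v)(v⁴ + 10v³ + 44v² + 113v + 132) + (−68v³ − 508v² − 1040v − 384)
  v⁴ + 10v³ + 44v² + 113v + 132 = (−(1/68)v − 43/1156)(−68v³ − 508v² − 1040v − 384) + ((2835/289)v² + (19845/289)v + 34020/289)
  −68v³ − 508v² − 1040v − 384 = (−(19652/2835)v − 9248/2835)((2835/289)v² + (19845/289)v + 34020/289) + (0)
Last nonzero remainder: (2835/289)v² + (19845/289)v + 34020/289. Dividing through by 2835/289 gives the monic gcd v² + 7v + 12.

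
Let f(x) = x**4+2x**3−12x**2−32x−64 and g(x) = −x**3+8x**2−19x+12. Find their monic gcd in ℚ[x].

x−4

Euclidean algorithm in ℚ[x]:
  x**4+2x**3−12x**2−32x−64 = (−x−10)(−x**3+8x**2−19x+12) + (49x**2−210x+56)
  −x**3+8x**2−19x+12 = (−(1/49)x+26/343)(49x**2−210x+56) + (−(95/49)x+380/49)
  49x**2−210x+56 = (−(2401/95)x+686/95)(−(95/49)x+380/49) + (0)
Last nonzero remainder: −(95/49)x+380/49. Dividing through by −95/49 gives the monic gcd x−4.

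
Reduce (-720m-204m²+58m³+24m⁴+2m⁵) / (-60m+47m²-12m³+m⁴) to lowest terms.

(240+148m+30m²+2m³)/(20-9m+m²)

Euclidean algorithm in ℚ[m]:
  2m⁵+24m⁴+58m³-204m²-720m = (2m+48)(m⁴-12m³+47m²-60m) + (540m³-2340m²+2160m)
  m⁴-12m³+47m²-60m = ((1/540)m-23/1620)(540m³-2340m²+2160m) + ((88/9)m²-(88/3)m)
  540m³-2340m²+2160m = ((1215/22)m-810/11)((88/9)m²-(88/3)m) + (0)
Last nonzero remainder: (88/9)m²-(88/3)m. Dividing through by 88/9 gives the monic gcd m²-3m.
Cancel m²-3m from numerator and denominator to get the reduced form.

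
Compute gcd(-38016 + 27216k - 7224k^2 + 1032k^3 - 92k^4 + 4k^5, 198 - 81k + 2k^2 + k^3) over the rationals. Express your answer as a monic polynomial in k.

18 - 9k + k^2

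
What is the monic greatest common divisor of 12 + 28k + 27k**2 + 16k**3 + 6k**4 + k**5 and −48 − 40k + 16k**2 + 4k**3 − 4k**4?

2 + 3k + k**2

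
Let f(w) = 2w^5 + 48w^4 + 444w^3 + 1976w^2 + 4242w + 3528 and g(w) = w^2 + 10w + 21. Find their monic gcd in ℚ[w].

Euclidean algorithm in ℚ[w]:
  2w^5 + 48w^4 + 444w^3 + 1976w^2 + 4242w + 3528 = (2w^3 + 28w^2 + 122w + 168)(w^2 + 10w + 21) + (0)
The last nonzero remainder w^2 + 10w + 21 is already monic.

w^2 + 10w + 21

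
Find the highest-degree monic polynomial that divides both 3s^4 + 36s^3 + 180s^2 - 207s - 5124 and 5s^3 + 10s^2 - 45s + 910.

s + 7

Euclidean algorithm in ℚ[s]:
  3s^4 + 36s^3 + 180s^2 - 207s - 5124 = ((3/5)s + 6)(5s^3 + 10s^2 - 45s + 910) + (147s^2 - 483s - 10584)
  5s^3 + 10s^2 - 45s + 910 = ((5/147)s + 185/1029)(147s^2 - 483s - 10584) + ((19690/49)s + 19690/7)
  147s^2 - 483s - 10584 = ((7203/19690)s - 37044/9845)((19690/49)s + 19690/7) + (0)
Last nonzero remainder: (19690/49)s + 19690/7. Dividing through by 19690/49 gives the monic gcd s + 7.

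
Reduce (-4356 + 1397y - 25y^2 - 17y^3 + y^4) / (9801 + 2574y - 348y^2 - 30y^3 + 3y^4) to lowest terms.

Euclidean algorithm in ℚ[y]:
  y^4 - 17y^3 - 25y^2 + 1397y - 4356 = (1/3)(3y^4 - 30y^3 - 348y^2 + 2574y + 9801) + (-7y^3 + 91y^2 + 539y - 7623)
  3y^4 - 30y^3 - 348y^2 + 2574y + 9801 = (-(3/7)y - 9/7)(-7y^3 + 91y^2 + 539y - 7623) + (0)
Last nonzero remainder: -7y^3 + 91y^2 + 539y - 7623. Dividing through by -7 gives the monic gcd y^3 - 13y^2 - 77y + 1089.
Cancel y^3 - 13y^2 - 77y + 1089 from numerator and denominator to get the reduced form.

(-4 + y)/(9 + 3y)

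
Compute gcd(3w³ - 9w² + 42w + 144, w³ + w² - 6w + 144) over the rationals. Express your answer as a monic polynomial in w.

Euclidean algorithm in ℚ[w]:
  3w³ - 9w² + 42w + 144 = (3)(w³ + w² - 6w + 144) + (-12w² + 60w - 288)
  w³ + w² - 6w + 144 = (-(1/12)w - 1/2)(-12w² + 60w - 288) + (0)
Last nonzero remainder: -12w² + 60w - 288. Dividing through by -12 gives the monic gcd w² - 5w + 24.

w² - 5w + 24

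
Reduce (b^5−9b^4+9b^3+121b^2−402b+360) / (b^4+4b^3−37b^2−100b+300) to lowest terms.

Repeated division with remainder:
  b^5−9b^4+9b^3+121b^2−402b+360 = (b−13)(b^4+4b^3−37b^2−100b+300) + (98b^3−260b^2−2002b+4260)
  b^4+4b^3−37b^2−100b+300 = ((1/98)b+163/2401)(98b^3−260b^2−2002b+4260) + ((2592/2401)b^2−(2592/343)b+25920/2401)
  98b^3−260b^2−2002b+4260 = ((117649/1296)b+170471/432)((2592/2401)b^2−(2592/343)b+25920/2401) + (0)
Last nonzero remainder: (2592/2401)b^2−(2592/343)b+25920/2401. Dividing through by 2592/2401 gives the monic gcd b^2−7b+10.
Cancel b^2−7b+10 from numerator and denominator to get the reduced form.

(b^3−2b^2−15b+36)/(b^2+11b+30)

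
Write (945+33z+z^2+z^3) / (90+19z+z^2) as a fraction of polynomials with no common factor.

(105-8z+z^2)/(10+z)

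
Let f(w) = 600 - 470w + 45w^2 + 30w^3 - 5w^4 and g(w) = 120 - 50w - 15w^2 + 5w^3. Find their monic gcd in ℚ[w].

Repeated division with remainder:
  -5w^4 + 30w^3 + 45w^2 - 470w + 600 = (-w + 3)(5w^3 - 15w^2 - 50w + 120) + (40w^2 - 200w + 240)
  5w^3 - 15w^2 - 50w + 120 = ((1/8)w + 1/4)(40w^2 - 200w + 240) + (-30w + 60)
  40w^2 - 200w + 240 = (-(4/3)w + 4)(-30w + 60) + (0)
Last nonzero remainder: -30w + 60. Dividing through by -30 gives the monic gcd w - 2.

-2 + w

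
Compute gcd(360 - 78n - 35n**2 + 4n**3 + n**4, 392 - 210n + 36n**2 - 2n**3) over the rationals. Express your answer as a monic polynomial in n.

By polynomial division,
  n**4 + 4n**3 - 35n**2 - 78n + 360 = (-(1/2)n - 11)(-2n**3 + 36n**2 - 210n + 392) + (256n**2 - 2192n + 4672)
  -2n**3 + 36n**2 - 210n + 392 = (-(1/128)n + 151/2048)(256n**2 - 2192n + 4672) + (-(1521/128)n + 1521/32)
  256n**2 - 2192n + 4672 = (-(32768/1521)n + 149504/1521)(-(1521/128)n + 1521/32) + (0)
Last nonzero remainder: -(1521/128)n + 1521/32. Dividing through by -1521/128 gives the monic gcd n - 4.

-4 + n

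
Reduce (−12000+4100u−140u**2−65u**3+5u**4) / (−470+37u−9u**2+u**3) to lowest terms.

Euclidean algorithm in ℚ[u]:
  5u**4−65u**3−140u**2+4100u−12000 = (5u−20)(u**3−9u**2+37u−470) + (−505u**2+7190u−21400)
  u**3−9u**2+37u−470 = (−(1/505)u−529/51005)(−505u**2+7190u−21400) + ((705859/10201)u−7058590/10201)
  −505u**2+7190u−21400 = (−(5151505/705859)u+21830140/705859)((705859/10201)u−7058590/10201) + (0)
Last nonzero remainder: (705859/10201)u−7058590/10201. Dividing through by 705859/10201 gives the monic gcd u−10.
Cancel u−10 from numerator and denominator to get the reduced form.

(1200−290u−15u**2+5u**3)/(47+u+u**2)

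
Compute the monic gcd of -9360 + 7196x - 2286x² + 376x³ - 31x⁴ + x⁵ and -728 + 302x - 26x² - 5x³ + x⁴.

Repeated division with remainder:
  x⁵ - 31x⁴ + 376x³ - 2286x² + 7196x - 9360 = (x - 26)(x⁴ - 5x³ - 26x² + 302x - 728) + (272x³ - 3264x² + 15776x - 28288)
  x⁴ - 5x³ - 26x² + 302x - 728 = ((1/272)x + 7/272)(272x³ - 3264x² + 15776x - 28288) + (0)
Last nonzero remainder: 272x³ - 3264x² + 15776x - 28288. Dividing through by 272 gives the monic gcd x³ - 12x² + 58x - 104.

-104 + 58x - 12x² + x³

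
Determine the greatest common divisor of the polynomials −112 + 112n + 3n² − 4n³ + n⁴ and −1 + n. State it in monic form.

−1 + n

Apply the Euclidean algorithm:
  n⁴ − 4n³ + 3n² + 112n − 112 = (n³ − 3n² + 112)(n − 1) + (0)
The last nonzero remainder n − 1 is already monic.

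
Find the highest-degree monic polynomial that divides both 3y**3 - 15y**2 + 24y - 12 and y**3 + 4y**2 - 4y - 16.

By polynomial division,
  3y**3 - 15y**2 + 24y - 12 = (3)(y**3 + 4y**2 - 4y - 16) + (-27y**2 + 36y + 36)
  y**3 + 4y**2 - 4y - 16 = (-(1/27)y - 16/81)(-27y**2 + 36y + 36) + ((40/9)y - 80/9)
  -27y**2 + 36y + 36 = (-(243/40)y - 81/20)((40/9)y - 80/9) + (0)
Last nonzero remainder: (40/9)y - 80/9. Dividing through by 40/9 gives the monic gcd y - 2.

y - 2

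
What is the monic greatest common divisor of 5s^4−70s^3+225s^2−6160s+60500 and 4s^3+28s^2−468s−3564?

s−11

Euclidean algorithm in ℚ[s]:
  5s^4−70s^3+225s^2−6160s+60500 = ((5/4)s−105/4)(4s^3+28s^2−468s−3564) + (1545s^2−13990s−33055)
  4s^3+28s^2−468s−3564 = ((4/1545)s+19844/477405)(1545s^2−13990s−33055) + ((19009600/95481)s−209105600/95481)
  1545s^2−13990s−33055 = ((29503629/3801920)s+57384081/3801920)((19009600/95481)s−209105600/95481) + (0)
Last nonzero remainder: (19009600/95481)s−209105600/95481. Dividing through by 19009600/95481 gives the monic gcd s−11.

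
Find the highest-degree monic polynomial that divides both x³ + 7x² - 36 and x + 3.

x + 3

Apply the Euclidean algorithm:
  x³ + 7x² - 36 = (x² + 4x - 12)(x + 3) + (0)
The last nonzero remainder x + 3 is already monic.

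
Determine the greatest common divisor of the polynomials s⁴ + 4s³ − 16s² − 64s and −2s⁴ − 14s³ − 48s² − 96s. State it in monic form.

s² + 4s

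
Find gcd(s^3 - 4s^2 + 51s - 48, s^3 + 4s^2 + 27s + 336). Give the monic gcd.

By polynomial division,
  s^3 - 4s^2 + 51s - 48 = (s^3 + 4s^2 + 27s + 336) + (-8s^2 + 24s - 384)
  s^3 + 4s^2 + 27s + 336 = (-(1/8)s - 7/8)(-8s^2 + 24s - 384) + (0)
Last nonzero remainder: -8s^2 + 24s - 384. Dividing through by -8 gives the monic gcd s^2 - 3s + 48.

s^2 - 3s + 48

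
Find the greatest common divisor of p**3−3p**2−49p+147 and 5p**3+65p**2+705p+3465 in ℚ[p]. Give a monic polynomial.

p+7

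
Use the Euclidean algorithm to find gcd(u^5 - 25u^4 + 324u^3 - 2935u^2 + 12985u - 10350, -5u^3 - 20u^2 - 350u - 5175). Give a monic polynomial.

u^2 - 5u + 115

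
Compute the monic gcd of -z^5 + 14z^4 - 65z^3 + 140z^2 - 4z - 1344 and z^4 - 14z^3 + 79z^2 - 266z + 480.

z^3 - 9z^2 + 34z - 96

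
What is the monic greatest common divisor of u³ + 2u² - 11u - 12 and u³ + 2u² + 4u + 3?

u + 1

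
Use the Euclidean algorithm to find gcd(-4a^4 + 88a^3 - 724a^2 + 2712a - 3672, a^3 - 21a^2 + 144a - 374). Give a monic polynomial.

Euclidean algorithm in ℚ[a]:
  -4a^4 + 88a^3 - 724a^2 + 2712a - 3672 = (-4a + 4)(a^3 - 21a^2 + 144a - 374) + (-64a^2 + 640a - 2176)
  a^3 - 21a^2 + 144a - 374 = (-(1/64)a + 11/64)(-64a^2 + 640a - 2176) + (0)
Last nonzero remainder: -64a^2 + 640a - 2176. Dividing through by -64 gives the monic gcd a^2 - 10a + 34.

a^2 - 10a + 34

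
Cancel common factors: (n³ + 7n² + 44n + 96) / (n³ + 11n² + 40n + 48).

(n² + 4n + 32)/(n² + 8n + 16)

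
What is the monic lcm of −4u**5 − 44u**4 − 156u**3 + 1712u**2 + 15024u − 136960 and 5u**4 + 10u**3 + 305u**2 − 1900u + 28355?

u**7 + 2u**6 − 7u**5 − 196u**4 + 2163u**3 + 45360u**2 − 507228u + 1814720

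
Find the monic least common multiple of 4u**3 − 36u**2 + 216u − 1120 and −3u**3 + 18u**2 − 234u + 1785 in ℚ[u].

Apply the Euclidean algorithm:
  4u**3 − 36u**2 + 216u − 1120 = (−4/3)(−3u**3 + 18u**2 − 234u + 1785) + (−12u**2 − 96u + 1260)
  −3u**3 + 18u**2 − 234u + 1785 = ((1/4)u − 7/2)(−12u**2 − 96u + 1260) + (−885u + 6195)
  −12u**2 − 96u + 1260 = ((4/295)u + 12/59)(−885u + 6195) + (0)
Last nonzero remainder: −885u + 6195. Dividing through by −885 gives the monic gcd u − 7.
Then lcm(f, g) = f·g / gcd(f, g); expanding and making the result monic gives the answer.

u**5 − 8u**4 + 130u**3 − 991u**2 + 4310u − 23800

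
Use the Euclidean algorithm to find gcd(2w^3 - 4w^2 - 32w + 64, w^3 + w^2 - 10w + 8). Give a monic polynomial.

Apply the Euclidean algorithm:
  2w^3 - 4w^2 - 32w + 64 = (2)(w^3 + w^2 - 10w + 8) + (-6w^2 - 12w + 48)
  w^3 + w^2 - 10w + 8 = (-(1/6)w + 1/6)(-6w^2 - 12w + 48) + (0)
Last nonzero remainder: -6w^2 - 12w + 48. Dividing through by -6 gives the monic gcd w^2 + 2w - 8.

w^2 + 2w - 8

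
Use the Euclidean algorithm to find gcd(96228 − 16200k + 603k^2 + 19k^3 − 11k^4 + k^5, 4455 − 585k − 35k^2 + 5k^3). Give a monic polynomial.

891 − 117k − 7k^2 + k^3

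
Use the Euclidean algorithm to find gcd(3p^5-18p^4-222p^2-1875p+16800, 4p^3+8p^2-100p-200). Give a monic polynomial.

By polynomial division,
  3p^5-18p^4-222p^2-1875p+16800 = ((3/4)p^2-6p+123/4)(4p^3+8p^2-100p-200) + (-918p^2+22950)
  4p^3+8p^2-100p-200 = (-(2/459)p-4/459)(-918p^2+22950) + (0)
Last nonzero remainder: -918p^2+22950. Dividing through by -918 gives the monic gcd p^2-25.

p^2-25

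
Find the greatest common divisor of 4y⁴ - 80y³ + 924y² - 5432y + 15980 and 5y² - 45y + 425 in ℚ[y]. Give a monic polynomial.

Repeated division with remainder:
  4y⁴ - 80y³ + 924y² - 5432y + 15980 = ((4/5)y² - (44/5)y + 188/5)(5y² - 45y + 425) + (0)
Last nonzero remainder: 5y² - 45y + 425. Dividing through by 5 gives the monic gcd y² - 9y + 85.

y² - 9y + 85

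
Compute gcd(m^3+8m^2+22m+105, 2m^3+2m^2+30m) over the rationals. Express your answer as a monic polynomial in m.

By polynomial division,
  m^3+8m^2+22m+105 = (1/2)(2m^3+2m^2+30m) + (7m^2+7m+105)
  2m^3+2m^2+30m = ((2/7)m)(7m^2+7m+105) + (0)
Last nonzero remainder: 7m^2+7m+105. Dividing through by 7 gives the monic gcd m^2+m+15.

m^2+m+15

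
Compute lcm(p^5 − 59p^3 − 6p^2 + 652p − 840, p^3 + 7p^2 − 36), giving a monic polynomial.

Euclidean algorithm in ℚ[p]:
  p^5 − 59p^3 − 6p^2 + 652p − 840 = (p^2 − 7p − 10)(p^3 + 7p^2 − 36) + (100p^2 + 400p − 1200)
  p^3 + 7p^2 − 36 = ((1/100)p + 3/100)(100p^2 + 400p − 1200) + (0)
Last nonzero remainder: 100p^2 + 400p − 1200. Dividing through by 100 gives the monic gcd p^2 + 4p − 12.
Then lcm(f, g) = f·g / gcd(f, g); expanding and making the result monic gives the answer.

p^6 + 3p^5 − 59p^4 − 183p^3 + 634p^2 + 1116p − 2520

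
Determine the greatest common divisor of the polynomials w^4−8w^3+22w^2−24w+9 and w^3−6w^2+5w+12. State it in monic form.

w−3

Repeated division with remainder:
  w^4−8w^3+22w^2−24w+9 = (w−2)(w^3−6w^2+5w+12) + (5w^2−26w+33)
  w^3−6w^2+5w+12 = ((1/5)w−4/25)(5w^2−26w+33) + (−(144/25)w+432/25)
  5w^2−26w+33 = (−(125/144)w+275/144)(−(144/25)w+432/25) + (0)
Last nonzero remainder: −(144/25)w+432/25. Dividing through by −144/25 gives the monic gcd w−3.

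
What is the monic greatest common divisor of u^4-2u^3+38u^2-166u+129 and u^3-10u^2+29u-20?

u-1

By polynomial division,
  u^4-2u^3+38u^2-166u+129 = (u+8)(u^3-10u^2+29u-20) + (89u^2-378u+289)
  u^3-10u^2+29u-20 = ((1/89)u-512/7921)(89u^2-378u+289) + ((10452/7921)u-10452/7921)
  89u^2-378u+289 = ((704969/10452)u-2289169/10452)((10452/7921)u-10452/7921) + (0)
Last nonzero remainder: (10452/7921)u-10452/7921. Dividing through by 10452/7921 gives the monic gcd u-1.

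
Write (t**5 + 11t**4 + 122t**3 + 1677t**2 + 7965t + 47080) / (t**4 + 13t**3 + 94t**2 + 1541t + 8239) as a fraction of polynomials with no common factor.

(t**2 + 5t + 40)/(t + 7)

Apply the Euclidean algorithm:
  t**5 + 11t**4 + 122t**3 + 1677t**2 + 7965t + 47080 = (t - 2)(t**4 + 13t**3 + 94t**2 + 1541t + 8239) + (54t**3 + 324t**2 + 2808t + 63558)
  t**4 + 13t**3 + 94t**2 + 1541t + 8239 = ((1/54)t + 7/54)(54t**3 + 324t**2 + 2808t + 63558) + (0)
Last nonzero remainder: 54t**3 + 324t**2 + 2808t + 63558. Dividing through by 54 gives the monic gcd t**3 + 6t**2 + 52t + 1177.
Cancel t**3 + 6t**2 + 52t + 1177 from numerator and denominator to get the reduced form.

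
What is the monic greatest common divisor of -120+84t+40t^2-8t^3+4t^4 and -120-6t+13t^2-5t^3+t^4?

30+9t-t^2+t^3

Euclidean algorithm in ℚ[t]:
  4t^4-8t^3+40t^2+84t-120 = (4)(t^4-5t^3+13t^2-6t-120) + (12t^3-12t^2+108t+360)
  t^4-5t^3+13t^2-6t-120 = ((1/12)t-1/3)(12t^3-12t^2+108t+360) + (0)
Last nonzero remainder: 12t^3-12t^2+108t+360. Dividing through by 12 gives the monic gcd t^3-t^2+9t+30.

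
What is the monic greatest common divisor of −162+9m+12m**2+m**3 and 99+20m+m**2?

9+m

By polynomial division,
  m**3+12m**2+9m−162 = (m−8)(m**2+20m+99) + (70m+630)
  m**2+20m+99 = ((1/70)m+11/70)(70m+630) + (0)
Last nonzero remainder: 70m+630. Dividing through by 70 gives the monic gcd m+9.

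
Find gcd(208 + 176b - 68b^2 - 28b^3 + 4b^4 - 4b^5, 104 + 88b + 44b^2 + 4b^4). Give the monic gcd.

13 - 2b + b^2

By polynomial division,
  -4b^5 + 4b^4 - 28b^3 - 68b^2 + 176b + 208 = (-b + 1)(4b^4 + 44b^2 + 88b + 104) + (16b^3 - 24b^2 + 192b + 104)
  4b^4 + 44b^2 + 88b + 104 = ((1/4)b + 3/8)(16b^3 - 24b^2 + 192b + 104) + (5b^2 - 10b + 65)
  16b^3 - 24b^2 + 192b + 104 = ((16/5)b + 8/5)(5b^2 - 10b + 65) + (0)
Last nonzero remainder: 5b^2 - 10b + 65. Dividing through by 5 gives the monic gcd b^2 - 2b + 13.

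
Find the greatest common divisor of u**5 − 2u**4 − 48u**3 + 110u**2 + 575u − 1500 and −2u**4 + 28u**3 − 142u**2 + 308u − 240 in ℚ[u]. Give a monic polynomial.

u**3 − 12u**2 + 47u − 60

Repeated division with remainder:
  u**5 − 2u**4 − 48u**3 + 110u**2 + 575u − 1500 = (−(1/2)u − 6)(−2u**4 + 28u**3 − 142u**2 + 308u − 240) + (49u**3 − 588u**2 + 2303u − 2940)
  −2u**4 + 28u**3 − 142u**2 + 308u − 240 = (−(2/49)u + 4/49)(49u**3 − 588u**2 + 2303u − 2940) + (0)
Last nonzero remainder: 49u**3 − 588u**2 + 2303u − 2940. Dividing through by 49 gives the monic gcd u**3 − 12u**2 + 47u − 60.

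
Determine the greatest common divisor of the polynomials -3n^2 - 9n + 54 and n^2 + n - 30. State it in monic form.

n + 6

Repeated division with remainder:
  -3n^2 - 9n + 54 = (-3)(n^2 + n - 30) + (-6n - 36)
  n^2 + n - 30 = (-(1/6)n + 5/6)(-6n - 36) + (0)
Last nonzero remainder: -6n - 36. Dividing through by -6 gives the monic gcd n + 6.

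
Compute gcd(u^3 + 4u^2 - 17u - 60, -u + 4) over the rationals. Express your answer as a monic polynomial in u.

u - 4

Apply the Euclidean algorithm:
  u^3 + 4u^2 - 17u - 60 = (-u^2 - 8u - 15)(-u + 4) + (0)
Last nonzero remainder: -u + 4. Dividing through by -1 gives the monic gcd u - 4.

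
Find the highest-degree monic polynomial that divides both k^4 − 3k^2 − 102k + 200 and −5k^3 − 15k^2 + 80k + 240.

Apply the Euclidean algorithm:
  k^4 − 3k^2 − 102k + 200 = (−(1/5)k + 3/5)(−5k^3 − 15k^2 + 80k + 240) + (22k^2 − 102k + 56)
  −5k^3 − 15k^2 + 80k + 240 = (−(5/22)k − 210/121)(22k^2 − 102k + 56) + (−(10200/121)k + 40800/121)
  22k^2 − 102k + 56 = (−(1331/5100)k + 847/5100)(−(10200/121)k + 40800/121) + (0)
Last nonzero remainder: −(10200/121)k + 40800/121. Dividing through by −10200/121 gives the monic gcd k − 4.

k − 4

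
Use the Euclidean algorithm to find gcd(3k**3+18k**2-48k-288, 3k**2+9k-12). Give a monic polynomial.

k+4

Euclidean algorithm in ℚ[k]:
  3k**3+18k**2-48k-288 = (k+3)(3k**2+9k-12) + (-63k-252)
  3k**2+9k-12 = (-(1/21)k+1/21)(-63k-252) + (0)
Last nonzero remainder: -63k-252. Dividing through by -63 gives the monic gcd k+4.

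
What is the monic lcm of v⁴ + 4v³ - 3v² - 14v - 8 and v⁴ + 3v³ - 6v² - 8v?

By polynomial division,
  v⁴ + 4v³ - 3v² - 14v - 8 = (v⁴ + 3v³ - 6v² - 8v) + (v³ + 3v² - 6v - 8)
  v⁴ + 3v³ - 6v² - 8v = (v)(v³ + 3v² - 6v - 8) + (0)
The last nonzero remainder v³ + 3v² - 6v - 8 is already monic.
Then lcm(f, g) = f·g / gcd(f, g); expanding and making the result monic gives the answer.

v⁵ + 4v⁴ - 3v³ - 14v² - 8v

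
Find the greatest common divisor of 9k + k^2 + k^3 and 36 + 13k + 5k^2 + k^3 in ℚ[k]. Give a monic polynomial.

Euclidean algorithm in ℚ[k]:
  k^3 + k^2 + 9k = (k^3 + 5k^2 + 13k + 36) + (-4k^2 - 4k - 36)
  k^3 + 5k^2 + 13k + 36 = (-(1/4)k - 1)(-4k^2 - 4k - 36) + (0)
Last nonzero remainder: -4k^2 - 4k - 36. Dividing through by -4 gives the monic gcd k^2 + k + 9.

9 + k + k^2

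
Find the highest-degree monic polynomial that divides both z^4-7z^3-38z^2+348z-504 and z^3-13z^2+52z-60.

z^2-8z+12

Apply the Euclidean algorithm:
  z^4-7z^3-38z^2+348z-504 = (z+6)(z^3-13z^2+52z-60) + (-12z^2+96z-144)
  z^3-13z^2+52z-60 = (-(1/12)z+5/12)(-12z^2+96z-144) + (0)
Last nonzero remainder: -12z^2+96z-144. Dividing through by -12 gives the monic gcd z^2-8z+12.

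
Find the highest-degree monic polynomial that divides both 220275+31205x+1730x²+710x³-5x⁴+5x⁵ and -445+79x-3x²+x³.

Apply the Euclidean algorithm:
  5x⁵-5x⁴+710x³+1730x²+31205x+220275 = (5x²+10x+345)(x³-3x²+79x-445) + (4200x²+8400x+373800)
  x³-3x²+79x-445 = ((1/4200)x-1/840)(4200x²+8400x+373800) + (0)
Last nonzero remainder: 4200x²+8400x+373800. Dividing through by 4200 gives the monic gcd x²+2x+89.

89+2x+x²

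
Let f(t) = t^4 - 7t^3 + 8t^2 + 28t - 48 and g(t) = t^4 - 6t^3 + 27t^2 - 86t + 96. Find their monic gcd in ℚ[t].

t^2 - 5t + 6

Apply the Euclidean algorithm:
  t^4 - 7t^3 + 8t^2 + 28t - 48 = (t^4 - 6t^3 + 27t^2 - 86t + 96) + (-t^3 - 19t^2 + 114t - 144)
  t^4 - 6t^3 + 27t^2 - 86t + 96 = (-t + 25)(-t^3 - 19t^2 + 114t - 144) + (616t^2 - 3080t + 3696)
  -t^3 - 19t^2 + 114t - 144 = (-(1/616)t - 3/77)(616t^2 - 3080t + 3696) + (0)
Last nonzero remainder: 616t^2 - 3080t + 3696. Dividing through by 616 gives the monic gcd t^2 - 5t + 6.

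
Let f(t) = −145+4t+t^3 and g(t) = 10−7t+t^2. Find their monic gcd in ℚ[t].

By polynomial division,
  t^3+4t−145 = (t+7)(t^2−7t+10) + (43t−215)
  t^2−7t+10 = ((1/43)t−2/43)(43t−215) + (0)
Last nonzero remainder: 43t−215. Dividing through by 43 gives the monic gcd t−5.

−5+t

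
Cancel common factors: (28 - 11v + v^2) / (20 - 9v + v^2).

By polynomial division,
  v^2 - 11v + 28 = (v^2 - 9v + 20) + (-2v + 8)
  v^2 - 9v + 20 = (-(1/2)v + 5/2)(-2v + 8) + (0)
Last nonzero remainder: -2v + 8. Dividing through by -2 gives the monic gcd v - 4.
Cancel v - 4 from numerator and denominator to get the reduced form.

(-7 + v)/(-5 + v)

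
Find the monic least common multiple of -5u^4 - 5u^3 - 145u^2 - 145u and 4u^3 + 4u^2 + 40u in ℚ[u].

u^6 + 2u^5 + 40u^4 + 68u^3 + 319u^2 + 290u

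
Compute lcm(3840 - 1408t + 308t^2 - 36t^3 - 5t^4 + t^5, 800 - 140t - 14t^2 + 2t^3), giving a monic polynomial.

-38400 + 17920t - 4488t^2 + 668t^3 + 14t^4 - 15t^5 + t^6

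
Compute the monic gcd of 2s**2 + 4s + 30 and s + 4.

By polynomial division,
  2s**2 + 4s + 30 = (2s − 4)(s + 4) + (46)
  s + 4 = ((1/46)s + 2/23)(46) + (0)
The last nonzero remainder is the constant 46, so the polynomials are coprime and gcd = 1.

1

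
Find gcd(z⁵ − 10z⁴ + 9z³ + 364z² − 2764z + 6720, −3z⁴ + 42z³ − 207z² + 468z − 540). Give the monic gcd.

Apply the Euclidean algorithm:
  z⁵ − 10z⁴ + 9z³ + 364z² − 2764z + 6720 = (−(1/3)z − 4/3)(−3z⁴ + 42z³ − 207z² + 468z − 540) + (−4z³ + 244z² − 2320z + 6000)
  −3z⁴ + 42z³ − 207z² + 468z − 540 = ((3/4)z + 141/4)(−4z³ + 244z² − 2320z + 6000) + (−7068z² + 77748z − 212040)
  −4z³ + 244z² − 2320z + 6000 = ((1/1767)z − 50/1767)(−7068z² + 77748z − 212040) + (0)
Last nonzero remainder: −7068z² + 77748z − 212040. Dividing through by −7068 gives the monic gcd z² − 11z + 30.

z² − 11z + 30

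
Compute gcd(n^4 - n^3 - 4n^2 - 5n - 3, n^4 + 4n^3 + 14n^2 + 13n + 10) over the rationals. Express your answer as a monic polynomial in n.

n^2 + n + 1

Repeated division with remainder:
  n^4 - n^3 - 4n^2 - 5n - 3 = (n^4 + 4n^3 + 14n^2 + 13n + 10) + (-5n^3 - 18n^2 - 18n - 13)
  n^4 + 4n^3 + 14n^2 + 13n + 10 = (-(1/5)n - 2/25)(-5n^3 - 18n^2 - 18n - 13) + ((224/25)n^2 + (224/25)n + 224/25)
  -5n^3 - 18n^2 - 18n - 13 = (-(125/224)n - 325/224)((224/25)n^2 + (224/25)n + 224/25) + (0)
Last nonzero remainder: (224/25)n^2 + (224/25)n + 224/25. Dividing through by 224/25 gives the monic gcd n^2 + n + 1.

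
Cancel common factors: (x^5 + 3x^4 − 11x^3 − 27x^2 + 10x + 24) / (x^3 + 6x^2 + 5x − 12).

(x^3 − 7x − 6)/(x + 3)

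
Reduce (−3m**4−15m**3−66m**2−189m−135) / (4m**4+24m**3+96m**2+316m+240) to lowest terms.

(−3m−9)/(4m+16)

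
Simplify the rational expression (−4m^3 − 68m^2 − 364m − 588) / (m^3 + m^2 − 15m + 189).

Euclidean algorithm in ℚ[m]:
  −4m^3 − 68m^2 − 364m − 588 = (−4)(m^3 + m^2 − 15m + 189) + (−64m^2 − 424m + 168)
  m^3 + m^2 − 15m + 189 = (−(1/64)m + 45/512)(−64m^2 − 424m + 168) + ((1593/64)m + 11151/64)
  −64m^2 − 424m + 168 = (−(4096/1593)m + 512/531)((1593/64)m + 11151/64) + (0)
Last nonzero remainder: (1593/64)m + 11151/64. Dividing through by 1593/64 gives the monic gcd m + 7.
Cancel m + 7 from numerator and denominator to get the reduced form.

(−4m^2 − 40m − 84)/(m^2 − 6m + 27)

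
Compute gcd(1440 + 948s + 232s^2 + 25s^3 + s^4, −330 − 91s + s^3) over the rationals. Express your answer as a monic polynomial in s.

30 + 11s + s^2

By polynomial division,
  s^4 + 25s^3 + 232s^2 + 948s + 1440 = (s + 25)(s^3 − 91s − 330) + (323s^2 + 3553s + 9690)
  s^3 − 91s − 330 = ((1/323)s − 11/323)(323s^2 + 3553s + 9690) + (0)
Last nonzero remainder: 323s^2 + 3553s + 9690. Dividing through by 323 gives the monic gcd s^2 + 11s + 30.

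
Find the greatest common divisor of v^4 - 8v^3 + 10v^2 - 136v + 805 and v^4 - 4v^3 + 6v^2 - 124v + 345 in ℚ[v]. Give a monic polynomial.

v^3 - v^2 + 3v - 115

Euclidean algorithm in ℚ[v]:
  v^4 - 8v^3 + 10v^2 - 136v + 805 = (v^4 - 4v^3 + 6v^2 - 124v + 345) + (-4v^3 + 4v^2 - 12v + 460)
  v^4 - 4v^3 + 6v^2 - 124v + 345 = (-(1/4)v + 3/4)(-4v^3 + 4v^2 - 12v + 460) + (0)
Last nonzero remainder: -4v^3 + 4v^2 - 12v + 460. Dividing through by -4 gives the monic gcd v^3 - v^2 + 3v - 115.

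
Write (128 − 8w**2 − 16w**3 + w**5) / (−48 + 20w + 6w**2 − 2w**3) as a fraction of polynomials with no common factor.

Euclidean algorithm in ℚ[w]:
  w**5 − 16w**3 − 8w**2 + 128 = (−(1/2)w**2 − (3/2)w − 3/2)(−2w**3 + 6w**2 + 20w − 48) + (7w**2 − 42w + 56)
  −2w**3 + 6w**2 + 20w − 48 = (−(2/7)w − 6/7)(7w**2 − 42w + 56) + (0)
Last nonzero remainder: 7w**2 − 42w + 56. Dividing through by 7 gives the monic gcd w**2 − 6w + 8.
Cancel w**2 − 6w + 8 from numerator and denominator to get the reduced form.

(−16 − 12w − 6w**2 − w**3)/(6 + 2w)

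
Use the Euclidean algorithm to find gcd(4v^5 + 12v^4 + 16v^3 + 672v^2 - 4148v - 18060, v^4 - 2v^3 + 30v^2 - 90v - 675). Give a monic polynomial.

v^2 - 2v - 15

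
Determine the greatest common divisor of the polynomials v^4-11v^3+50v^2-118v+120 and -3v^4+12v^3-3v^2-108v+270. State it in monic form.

v^3-7v^2+22v-30

Euclidean algorithm in ℚ[v]:
  v^4-11v^3+50v^2-118v+120 = (-1/3)(-3v^4+12v^3-3v^2-108v+270) + (-7v^3+49v^2-154v+210)
  -3v^4+12v^3-3v^2-108v+270 = ((3/7)v+9/7)(-7v^3+49v^2-154v+210) + (0)
Last nonzero remainder: -7v^3+49v^2-154v+210. Dividing through by -7 gives the monic gcd v^3-7v^2+22v-30.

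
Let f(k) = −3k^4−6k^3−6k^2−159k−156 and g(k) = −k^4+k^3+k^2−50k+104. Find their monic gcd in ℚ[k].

Repeated division with remainder:
  −3k^4−6k^3−6k^2−159k−156 = (3)(−k^4+k^3+k^2−50k+104) + (−9k^3−9k^2−9k−468)
  −k^4+k^3+k^2−50k+104 = ((1/9)k−2/9)(−9k^3−9k^2−9k−468) + (0)
Last nonzero remainder: −9k^3−9k^2−9k−468. Dividing through by −9 gives the monic gcd k^3+k^2+k+52.

k^3+k^2+k+52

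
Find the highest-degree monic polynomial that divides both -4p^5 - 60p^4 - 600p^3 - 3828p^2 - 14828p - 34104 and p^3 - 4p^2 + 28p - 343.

p^2 + 3p + 49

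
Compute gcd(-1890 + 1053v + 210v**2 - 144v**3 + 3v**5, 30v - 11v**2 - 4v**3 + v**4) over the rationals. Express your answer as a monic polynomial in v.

30 - 11v - 4v**2 + v**3

Euclidean algorithm in ℚ[v]:
  3v**5 - 144v**3 + 210v**2 + 1053v - 1890 = (3v + 12)(v**4 - 4v**3 - 11v**2 + 30v) + (-63v**3 + 252v**2 + 693v - 1890)
  v**4 - 4v**3 - 11v**2 + 30v = (-(1/63)v)(-63v**3 + 252v**2 + 693v - 1890) + (0)
Last nonzero remainder: -63v**3 + 252v**2 + 693v - 1890. Dividing through by -63 gives the monic gcd v**3 - 4v**2 - 11v + 30.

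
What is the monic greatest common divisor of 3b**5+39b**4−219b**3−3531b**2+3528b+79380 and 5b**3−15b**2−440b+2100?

Apply the Euclidean algorithm:
  3b**5+39b**4−219b**3−3531b**2+3528b+79380 = ((3/5)b**2+(48/5)b+189/5)(5b**3−15b**2−440b+2100) + (0)
Last nonzero remainder: 5b**3−15b**2−440b+2100. Dividing through by 5 gives the monic gcd b**3−3b**2−88b+420.

b**3−3b**2−88b+420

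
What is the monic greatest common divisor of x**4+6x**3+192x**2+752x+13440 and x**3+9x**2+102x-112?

Repeated division with remainder:
  x**4+6x**3+192x**2+752x+13440 = (x-3)(x**3+9x**2+102x-112) + (117x**2+1170x+13104)
  x**3+9x**2+102x-112 = ((1/117)x-1/117)(117x**2+1170x+13104) + (0)
Last nonzero remainder: 117x**2+1170x+13104. Dividing through by 117 gives the monic gcd x**2+10x+112.

x**2+10x+112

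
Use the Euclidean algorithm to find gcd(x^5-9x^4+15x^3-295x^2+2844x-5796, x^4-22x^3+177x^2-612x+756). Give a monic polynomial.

x^3-16x^2+81x-126

By polynomial division,
  x^5-9x^4+15x^3-295x^2+2844x-5796 = (x+13)(x^4-22x^3+177x^2-612x+756) + (124x^3-1984x^2+10044x-15624)
  x^4-22x^3+177x^2-612x+756 = ((1/124)x-3/62)(124x^3-1984x^2+10044x-15624) + (0)
Last nonzero remainder: 124x^3-1984x^2+10044x-15624. Dividing through by 124 gives the monic gcd x^3-16x^2+81x-126.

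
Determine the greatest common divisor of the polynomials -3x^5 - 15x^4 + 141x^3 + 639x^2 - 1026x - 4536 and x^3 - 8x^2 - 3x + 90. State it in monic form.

x^2 - 3x - 18

Euclidean algorithm in ℚ[x]:
  -3x^5 - 15x^4 + 141x^3 + 639x^2 - 1026x - 4536 = (-3x^2 - 39x - 180)(x^3 - 8x^2 - 3x + 90) + (-648x^2 + 1944x + 11664)
  x^3 - 8x^2 - 3x + 90 = (-(1/648)x + 5/648)(-648x^2 + 1944x + 11664) + (0)
Last nonzero remainder: -648x^2 + 1944x + 11664. Dividing through by -648 gives the monic gcd x^2 - 3x - 18.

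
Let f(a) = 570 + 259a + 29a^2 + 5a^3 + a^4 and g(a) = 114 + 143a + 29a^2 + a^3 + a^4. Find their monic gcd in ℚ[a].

Euclidean algorithm in ℚ[a]:
  a^4 + 5a^3 + 29a^2 + 259a + 570 = (a^4 + a^3 + 29a^2 + 143a + 114) + (4a^3 + 116a + 456)
  a^4 + a^3 + 29a^2 + 143a + 114 = ((1/4)a + 1/4)(4a^3 + 116a + 456) + (0)
Last nonzero remainder: 4a^3 + 116a + 456. Dividing through by 4 gives the monic gcd a^3 + 29a + 114.

114 + 29a + a^3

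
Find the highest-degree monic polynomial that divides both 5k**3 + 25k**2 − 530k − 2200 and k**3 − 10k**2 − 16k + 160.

k**2 − 6k − 40

By polynomial division,
  5k**3 + 25k**2 − 530k − 2200 = (5)(k**3 − 10k**2 − 16k + 160) + (75k**2 − 450k − 3000)
  k**3 − 10k**2 − 16k + 160 = ((1/75)k − 4/75)(75k**2 − 450k − 3000) + (0)
Last nonzero remainder: 75k**2 − 450k − 3000. Dividing through by 75 gives the monic gcd k**2 − 6k − 40.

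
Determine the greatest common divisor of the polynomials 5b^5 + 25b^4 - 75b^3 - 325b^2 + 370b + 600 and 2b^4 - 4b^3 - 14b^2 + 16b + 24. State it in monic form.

b^3 - 4b^2 + b + 6

By polynomial division,
  5b^5 + 25b^4 - 75b^3 - 325b^2 + 370b + 600 = ((5/2)b + 35/2)(2b^4 - 4b^3 - 14b^2 + 16b + 24) + (30b^3 - 120b^2 + 30b + 180)
  2b^4 - 4b^3 - 14b^2 + 16b + 24 = ((1/15)b + 2/15)(30b^3 - 120b^2 + 30b + 180) + (0)
Last nonzero remainder: 30b^3 - 120b^2 + 30b + 180. Dividing through by 30 gives the monic gcd b^3 - 4b^2 + b + 6.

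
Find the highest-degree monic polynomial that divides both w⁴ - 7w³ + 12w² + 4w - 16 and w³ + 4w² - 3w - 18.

Euclidean algorithm in ℚ[w]:
  w⁴ - 7w³ + 12w² + 4w - 16 = (w - 11)(w³ + 4w² - 3w - 18) + (59w² - 11w - 214)
  w³ + 4w² - 3w - 18 = ((1/59)w + 247/3481)(59w² - 11w - 214) + ((4900/3481)w - 9800/3481)
  59w² - 11w - 214 = ((205379/4900)w + 372467/4900)((4900/3481)w - 9800/3481) + (0)
Last nonzero remainder: (4900/3481)w - 9800/3481. Dividing through by 4900/3481 gives the monic gcd w - 2.

w - 2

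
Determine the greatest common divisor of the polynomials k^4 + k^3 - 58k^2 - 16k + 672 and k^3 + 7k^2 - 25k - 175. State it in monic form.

k + 7

Apply the Euclidean algorithm:
  k^4 + k^3 - 58k^2 - 16k + 672 = (k - 6)(k^3 + 7k^2 - 25k - 175) + (9k^2 + 9k - 378)
  k^3 + 7k^2 - 25k - 175 = ((1/9)k + 2/3)(9k^2 + 9k - 378) + (11k + 77)
  9k^2 + 9k - 378 = ((9/11)k - 54/11)(11k + 77) + (0)
Last nonzero remainder: 11k + 77. Dividing through by 11 gives the monic gcd k + 7.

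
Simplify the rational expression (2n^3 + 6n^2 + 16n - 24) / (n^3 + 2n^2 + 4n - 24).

By polynomial division,
  2n^3 + 6n^2 + 16n - 24 = (2)(n^3 + 2n^2 + 4n - 24) + (2n^2 + 8n + 24)
  n^3 + 2n^2 + 4n - 24 = ((1/2)n - 1)(2n^2 + 8n + 24) + (0)
Last nonzero remainder: 2n^2 + 8n + 24. Dividing through by 2 gives the monic gcd n^2 + 4n + 12.
Cancel n^2 + 4n + 12 from numerator and denominator to get the reduced form.

(2n - 2)/(n - 2)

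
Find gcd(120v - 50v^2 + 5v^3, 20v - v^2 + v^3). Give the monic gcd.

Apply the Euclidean algorithm:
  5v^3 - 50v^2 + 120v = (5)(v^3 - v^2 + 20v) + (-45v^2 + 20v)
  v^3 - v^2 + 20v = (-(1/45)v + 1/81)(-45v^2 + 20v) + ((1600/81)v)
  -45v^2 + 20v = (-(729/320)v + 81/80)((1600/81)v) + (0)
Last nonzero remainder: (1600/81)v. Dividing through by 1600/81 gives the monic gcd v.

v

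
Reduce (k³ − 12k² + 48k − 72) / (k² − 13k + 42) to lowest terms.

Repeated division with remainder:
  k³ − 12k² + 48k − 72 = (k + 1)(k² − 13k + 42) + (19k − 114)
  k² − 13k + 42 = ((1/19)k − 7/19)(19k − 114) + (0)
Last nonzero remainder: 19k − 114. Dividing through by 19 gives the monic gcd k − 6.
Cancel k − 6 from numerator and denominator to get the reduced form.

(k² − 6k + 12)/(k − 7)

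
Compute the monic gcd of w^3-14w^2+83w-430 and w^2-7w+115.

1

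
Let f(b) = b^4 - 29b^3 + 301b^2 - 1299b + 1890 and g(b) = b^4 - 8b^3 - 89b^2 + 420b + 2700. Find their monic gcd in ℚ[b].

b^2 - 19b + 90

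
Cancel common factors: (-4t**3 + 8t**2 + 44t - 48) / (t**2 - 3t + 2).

(-4t**2 + 4t + 48)/(t - 2)

Repeated division with remainder:
  -4t**3 + 8t**2 + 44t - 48 = (-4t - 4)(t**2 - 3t + 2) + (40t - 40)
  t**2 - 3t + 2 = ((1/40)t - 1/20)(40t - 40) + (0)
Last nonzero remainder: 40t - 40. Dividing through by 40 gives the monic gcd t - 1.
Cancel t - 1 from numerator and denominator to get the reduced form.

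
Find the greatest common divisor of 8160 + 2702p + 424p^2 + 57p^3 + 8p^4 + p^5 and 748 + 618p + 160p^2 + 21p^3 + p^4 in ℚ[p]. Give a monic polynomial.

34 + 8p + p^2

Euclidean algorithm in ℚ[p]:
  p^5 + 8p^4 + 57p^3 + 424p^2 + 2702p + 8160 = (p - 13)(p^4 + 21p^3 + 160p^2 + 618p + 748) + (170p^3 + 1886p^2 + 9988p + 17884)
  p^4 + 21p^3 + 160p^2 + 618p + 748 = ((1/170)p + 421/7225)(170p^3 + 1886p^2 + 9988p + 17884) + (-(62496/7225)p^2 - (499968/7225)p - 124992/425)
  170p^3 + 1886p^2 + 9988p + 17884 = (-(614125/31248)p - 1900175/31248)(-(62496/7225)p^2 - (499968/7225)p - 124992/425) + (0)
Last nonzero remainder: -(62496/7225)p^2 - (499968/7225)p - 124992/425. Dividing through by -62496/7225 gives the monic gcd p^2 + 8p + 34.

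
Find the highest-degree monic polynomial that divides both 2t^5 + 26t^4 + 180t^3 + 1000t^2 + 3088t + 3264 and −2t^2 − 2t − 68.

Euclidean algorithm in ℚ[t]:
  2t^5 + 26t^4 + 180t^3 + 1000t^2 + 3088t + 3264 = (−t^3 − 12t^2 − 44t − 48)(−2t^2 − 2t − 68) + (0)
Last nonzero remainder: −2t^2 − 2t − 68. Dividing through by −2 gives the monic gcd t^2 + t + 34.

t^2 + t + 34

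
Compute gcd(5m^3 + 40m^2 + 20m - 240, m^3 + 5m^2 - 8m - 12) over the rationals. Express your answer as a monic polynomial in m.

By polynomial division,
  5m^3 + 40m^2 + 20m - 240 = (5)(m^3 + 5m^2 - 8m - 12) + (15m^2 + 60m - 180)
  m^3 + 5m^2 - 8m - 12 = ((1/15)m + 1/15)(15m^2 + 60m - 180) + (0)
Last nonzero remainder: 15m^2 + 60m - 180. Dividing through by 15 gives the monic gcd m^2 + 4m - 12.

m^2 + 4m - 12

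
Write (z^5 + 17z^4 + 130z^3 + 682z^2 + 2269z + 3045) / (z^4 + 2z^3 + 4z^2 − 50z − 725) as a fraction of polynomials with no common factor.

Euclidean algorithm in ℚ[z]:
  z^5 + 17z^4 + 130z^3 + 682z^2 + 2269z + 3045 = (z + 15)(z^4 + 2z^3 + 4z^2 − 50z − 725) + (96z^3 + 672z^2 + 3744z + 13920)
  z^4 + 2z^3 + 4z^2 − 50z − 725 = ((1/96)z − 5/96)(96z^3 + 672z^2 + 3744z + 13920) + (0)
Last nonzero remainder: 96z^3 + 672z^2 + 3744z + 13920. Dividing through by 96 gives the monic gcd z^3 + 7z^2 + 39z + 145.
Cancel z^3 + 7z^2 + 39z + 145 from numerator and denominator to get the reduced form.

(z^2 + 10z + 21)/(z − 5)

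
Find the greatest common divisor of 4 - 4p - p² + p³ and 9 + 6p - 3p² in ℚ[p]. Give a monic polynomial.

Euclidean algorithm in ℚ[p]:
  p³ - p² - 4p + 4 = (-(1/3)p - 1/3)(-3p² + 6p + 9) + (p + 7)
  -3p² + 6p + 9 = (-3p + 27)(p + 7) + (-180)
  p + 7 = (-(1/180)p - 7/180)(-180) + (0)
The last nonzero remainder is the constant -180, so the polynomials are coprime and gcd = 1.

1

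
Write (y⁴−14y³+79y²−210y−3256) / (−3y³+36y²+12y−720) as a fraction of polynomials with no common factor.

Apply the Euclidean algorithm:
  y⁴−14y³+79y²−210y−3256 = (−(1/3)y+2/3)(−3y³+36y²+12y−720) + (59y²−458y−2776)
  −3y³+36y²+12y−720 = (−(3/59)y+750/3481)(59y²−458y−2776) + (−(106080/3481)y−424320/3481)
  59y²−458y−2776 = (−(205379/106080)y+1207907/53040)(−(106080/3481)y−424320/3481) + (0)
Last nonzero remainder: −(106080/3481)y−424320/3481. Dividing through by −106080/3481 gives the monic gcd y+4.
Cancel y+4 from numerator and denominator to get the reduced form.

(−y³+18y²−151y+814)/(3y²−48y+180)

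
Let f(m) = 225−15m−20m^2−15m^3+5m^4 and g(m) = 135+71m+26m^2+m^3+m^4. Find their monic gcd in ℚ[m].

5+3m+m^2

Repeated division with remainder:
  5m^4−15m^3−20m^2−15m+225 = (5)(m^4+m^3+26m^2+71m+135) + (−20m^3−150m^2−370m−450)
  m^4+m^3+26m^2+71m+135 = (−(1/20)m+13/40)(−20m^3−150m^2−370m−450) + ((225/4)m^2+(675/4)m+1125/4)
  −20m^3−150m^2−370m−450 = (−(16/45)m−8/5)((225/4)m^2+(675/4)m+1125/4) + (0)
Last nonzero remainder: (225/4)m^2+(675/4)m+1125/4. Dividing through by 225/4 gives the monic gcd m^2+3m+5.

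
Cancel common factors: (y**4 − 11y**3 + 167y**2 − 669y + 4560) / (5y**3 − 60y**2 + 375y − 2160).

Apply the Euclidean algorithm:
  y**4 − 11y**3 + 167y**2 − 669y + 4560 = ((1/5)y + 1/5)(5y**3 − 60y**2 + 375y − 2160) + (104y**2 − 312y + 4992)
  5y**3 − 60y**2 + 375y − 2160 = ((5/104)y − 45/104)(104y**2 − 312y + 4992) + (0)
Last nonzero remainder: 104y**2 − 312y + 4992. Dividing through by 104 gives the monic gcd y**2 − 3y + 48.
Cancel y**2 − 3y + 48 from numerator and denominator to get the reduced form.

(y**2 − 8y + 95)/(5y − 45)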